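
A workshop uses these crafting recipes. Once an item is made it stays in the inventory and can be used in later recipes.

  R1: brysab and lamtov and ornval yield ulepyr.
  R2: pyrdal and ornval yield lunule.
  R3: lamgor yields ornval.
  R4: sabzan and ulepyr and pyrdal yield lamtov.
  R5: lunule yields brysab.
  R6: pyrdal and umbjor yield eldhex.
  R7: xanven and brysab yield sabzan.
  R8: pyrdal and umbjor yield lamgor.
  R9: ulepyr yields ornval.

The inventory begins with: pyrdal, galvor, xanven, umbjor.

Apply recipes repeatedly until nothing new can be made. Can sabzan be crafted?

Using R8, pyrdal and umbjor make lamgor.
Using R3, lamgor makes ornval.
pyrdal and ornval → lunule (R2).
Using R5, lunule makes brysab.
xanven and brysab → sabzan (R7).

Yes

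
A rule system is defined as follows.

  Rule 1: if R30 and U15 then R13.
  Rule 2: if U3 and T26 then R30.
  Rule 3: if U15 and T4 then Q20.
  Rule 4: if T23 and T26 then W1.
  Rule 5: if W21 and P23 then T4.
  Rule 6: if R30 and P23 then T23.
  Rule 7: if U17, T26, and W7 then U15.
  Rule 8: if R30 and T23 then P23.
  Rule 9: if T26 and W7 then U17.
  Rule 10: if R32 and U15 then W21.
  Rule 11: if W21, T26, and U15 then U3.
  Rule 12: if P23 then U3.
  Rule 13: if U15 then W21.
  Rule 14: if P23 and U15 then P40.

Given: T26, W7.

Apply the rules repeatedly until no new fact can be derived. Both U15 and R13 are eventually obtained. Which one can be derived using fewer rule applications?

U15

U15: T26 and W7 hold, so U17 follows (Rule 9). From U17, T26, and W7, Rule 7 gives U15. [2 rule applications]
R13: From T26 and W7, Rule 9 gives U17. From U17, T26, and W7, Rule 7 gives U15. U15 holds, so W21 follows (Rule 13). From W21, T26, and U15, Rule 11 gives U3. From U3 and T26, Rule 2 gives R30. From R30 and U15, Rule 1 gives R13. [6 rule applications]
U15 needs fewer.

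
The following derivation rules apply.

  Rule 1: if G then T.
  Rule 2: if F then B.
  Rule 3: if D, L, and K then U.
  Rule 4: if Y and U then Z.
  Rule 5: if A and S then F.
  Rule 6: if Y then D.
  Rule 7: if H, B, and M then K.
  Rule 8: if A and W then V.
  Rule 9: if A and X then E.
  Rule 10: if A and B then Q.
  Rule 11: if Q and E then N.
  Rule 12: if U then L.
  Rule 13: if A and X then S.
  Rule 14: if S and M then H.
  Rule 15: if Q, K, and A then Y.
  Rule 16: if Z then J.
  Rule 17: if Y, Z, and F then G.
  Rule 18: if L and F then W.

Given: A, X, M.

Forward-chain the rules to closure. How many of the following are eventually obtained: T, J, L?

0

T would need G (Rule 1), but G is never established.
J would need Z (Rule 16), but Z is never established.
L would need U (Rule 12), but U is never established.
None of the 3 are reached.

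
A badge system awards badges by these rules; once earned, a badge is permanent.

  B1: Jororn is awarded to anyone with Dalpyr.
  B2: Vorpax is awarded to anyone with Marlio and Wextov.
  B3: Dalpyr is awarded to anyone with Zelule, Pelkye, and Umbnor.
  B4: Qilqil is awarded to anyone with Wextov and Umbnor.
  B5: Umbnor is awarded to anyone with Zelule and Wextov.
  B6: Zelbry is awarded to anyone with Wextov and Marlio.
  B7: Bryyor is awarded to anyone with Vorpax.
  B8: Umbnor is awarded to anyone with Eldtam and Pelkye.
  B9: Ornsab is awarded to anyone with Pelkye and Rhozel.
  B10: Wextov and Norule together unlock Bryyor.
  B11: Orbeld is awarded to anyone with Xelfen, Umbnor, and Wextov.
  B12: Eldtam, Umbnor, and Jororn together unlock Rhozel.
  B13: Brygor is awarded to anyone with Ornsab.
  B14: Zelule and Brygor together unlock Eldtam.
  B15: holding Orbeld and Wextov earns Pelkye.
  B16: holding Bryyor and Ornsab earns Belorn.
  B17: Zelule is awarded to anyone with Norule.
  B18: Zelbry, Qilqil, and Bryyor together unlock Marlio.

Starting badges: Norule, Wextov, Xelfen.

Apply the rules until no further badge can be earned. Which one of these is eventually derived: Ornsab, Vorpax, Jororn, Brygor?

Jororn

With Norule, Zelule is earned (B17).
With Zelule and Wextov, Umbnor is earned (B5).
With Xelfen, Umbnor, and Wextov, Orbeld is earned (B11).
With Orbeld and Wextov, Pelkye is earned (B15).
With Zelule, Pelkye, and Umbnor, Dalpyr is earned (B3).
With Dalpyr, Jororn is earned (B1).
Ornsab would need Pelkye and Rhozel (B9), but Rhozel is never earned. Vorpax would need Marlio and Wextov (B2), but Marlio is never earned. Brygor would need Ornsab (B13), but Ornsab is never earned.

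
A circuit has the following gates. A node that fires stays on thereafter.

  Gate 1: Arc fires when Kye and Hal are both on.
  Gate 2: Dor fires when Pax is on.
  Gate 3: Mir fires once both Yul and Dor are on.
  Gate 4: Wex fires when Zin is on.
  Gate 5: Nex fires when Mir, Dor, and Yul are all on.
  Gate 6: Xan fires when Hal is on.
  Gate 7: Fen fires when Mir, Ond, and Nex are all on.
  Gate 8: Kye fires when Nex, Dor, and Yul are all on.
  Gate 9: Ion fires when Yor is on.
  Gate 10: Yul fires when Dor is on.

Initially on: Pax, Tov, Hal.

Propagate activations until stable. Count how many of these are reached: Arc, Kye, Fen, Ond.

2

Pax is on, so Dor fires (Gate 2).
Gate 10: Dor on → Yul on.
Gate 3: Yul and Dor on → Mir on.
Mir, Dor, and Yul are on, so Nex fires (Gate 5).
Gate 8: Nex, Dor, and Yul on → Kye on.
Gate 1: Kye and Hal on → Arc on.
Arc: reached.
Kye: reached.
Fen would need Mir, Ond, and Nex (Gate 7), but Ond never turns on.
No rule produces Ond, and it is not given.
Reached: Arc and Kye — 2 of the 4.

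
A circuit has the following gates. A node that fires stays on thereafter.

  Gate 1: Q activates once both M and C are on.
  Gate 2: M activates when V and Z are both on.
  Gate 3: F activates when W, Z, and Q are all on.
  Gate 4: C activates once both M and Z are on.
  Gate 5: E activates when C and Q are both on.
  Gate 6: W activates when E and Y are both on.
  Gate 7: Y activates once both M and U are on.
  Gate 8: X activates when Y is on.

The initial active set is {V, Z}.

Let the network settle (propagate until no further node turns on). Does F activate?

No

F would need W, Z, and Q (Gate 3), but W never turns on.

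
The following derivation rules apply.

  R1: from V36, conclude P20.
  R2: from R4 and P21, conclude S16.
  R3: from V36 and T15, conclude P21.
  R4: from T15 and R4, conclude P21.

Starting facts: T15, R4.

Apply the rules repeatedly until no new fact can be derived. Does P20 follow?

No

P20 would need V36 (R1), but V36 is never established.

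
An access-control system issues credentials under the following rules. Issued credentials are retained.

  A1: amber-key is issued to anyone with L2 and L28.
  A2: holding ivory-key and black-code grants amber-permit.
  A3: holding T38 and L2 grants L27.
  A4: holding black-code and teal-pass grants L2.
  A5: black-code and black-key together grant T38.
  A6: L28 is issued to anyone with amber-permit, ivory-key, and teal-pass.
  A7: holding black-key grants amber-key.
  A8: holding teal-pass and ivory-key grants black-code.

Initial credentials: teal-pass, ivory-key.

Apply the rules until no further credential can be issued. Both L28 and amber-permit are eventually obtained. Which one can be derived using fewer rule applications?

amber-permit

amber-permit: Holding teal-pass and ivory-key grants black-code (A8). Holding ivory-key and black-code grants amber-permit (A2). [2 rule applications]
L28: Holding teal-pass and ivory-key grants black-code (A8). Holding ivory-key and black-code grants amber-permit (A2). Holding amber-permit, ivory-key, and teal-pass grants L28 (A6). [3 rule applications]
amber-permit needs fewer.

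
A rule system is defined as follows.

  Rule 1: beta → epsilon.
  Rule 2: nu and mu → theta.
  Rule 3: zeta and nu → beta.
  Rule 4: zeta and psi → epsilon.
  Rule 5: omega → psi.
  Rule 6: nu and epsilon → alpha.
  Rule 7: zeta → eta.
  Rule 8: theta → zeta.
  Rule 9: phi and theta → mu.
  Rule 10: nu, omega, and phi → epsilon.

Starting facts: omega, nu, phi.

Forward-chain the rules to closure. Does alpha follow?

Yes

nu, omega, and phi hold, so epsilon follows (Rule 10).
nu and epsilon hold, so alpha follows (Rule 6).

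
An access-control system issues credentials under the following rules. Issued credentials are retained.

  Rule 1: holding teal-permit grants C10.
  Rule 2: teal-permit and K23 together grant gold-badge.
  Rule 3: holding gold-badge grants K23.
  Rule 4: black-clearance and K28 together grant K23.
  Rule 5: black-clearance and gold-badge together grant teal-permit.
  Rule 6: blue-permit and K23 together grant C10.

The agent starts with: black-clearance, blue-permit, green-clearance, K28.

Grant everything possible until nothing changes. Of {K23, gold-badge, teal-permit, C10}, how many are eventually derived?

2

Holding black-clearance and K28 grants K23 (Rule 4).
Holding blue-permit and K23 grants C10 (Rule 6).
K23: reached.
gold-badge would need teal-permit and K23 (Rule 2), but teal-permit is never granted.
teal-permit would need black-clearance and gold-badge (Rule 5), but gold-badge is never granted.
C10: reached.
Reached: K23 and C10 — 2 of the 4.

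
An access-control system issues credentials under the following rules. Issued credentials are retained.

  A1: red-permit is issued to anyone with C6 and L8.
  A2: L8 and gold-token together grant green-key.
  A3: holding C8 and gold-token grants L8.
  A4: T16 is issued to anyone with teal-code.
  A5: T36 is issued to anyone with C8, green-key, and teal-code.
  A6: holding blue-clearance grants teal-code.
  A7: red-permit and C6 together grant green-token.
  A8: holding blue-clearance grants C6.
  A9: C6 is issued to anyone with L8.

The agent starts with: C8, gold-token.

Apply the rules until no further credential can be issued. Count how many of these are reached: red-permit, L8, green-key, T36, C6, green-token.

Holding C8 and gold-token grants L8 (A3).
Holding L8 and gold-token grants green-key (A2).
Holding L8 grants C6 (A9).
Holding C6 and L8 grants red-permit (A1).
Holding red-permit and C6 grants green-token (A7).
red-permit: reached.
L8: reached.
green-key: reached.
T36 would need C8, green-key, and teal-code (A5), but teal-code is never granted.
C6: reached.
green-token: reached.
Reached: red-permit, L8, green-key, C6, and green-token — 5 of the 6.

5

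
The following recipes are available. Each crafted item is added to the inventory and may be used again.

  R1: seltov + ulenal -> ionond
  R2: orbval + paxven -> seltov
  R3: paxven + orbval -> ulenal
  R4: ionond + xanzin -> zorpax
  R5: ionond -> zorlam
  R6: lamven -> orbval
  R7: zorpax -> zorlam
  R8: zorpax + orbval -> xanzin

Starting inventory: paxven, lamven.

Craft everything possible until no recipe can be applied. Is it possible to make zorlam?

Using R6, lamven makes orbval.
orbval + paxven -> seltov (R2).
Using R3, paxven and orbval make ulenal.
seltov + ulenal -> ionond (R1).
Using R5, ionond makes zorlam.

Yes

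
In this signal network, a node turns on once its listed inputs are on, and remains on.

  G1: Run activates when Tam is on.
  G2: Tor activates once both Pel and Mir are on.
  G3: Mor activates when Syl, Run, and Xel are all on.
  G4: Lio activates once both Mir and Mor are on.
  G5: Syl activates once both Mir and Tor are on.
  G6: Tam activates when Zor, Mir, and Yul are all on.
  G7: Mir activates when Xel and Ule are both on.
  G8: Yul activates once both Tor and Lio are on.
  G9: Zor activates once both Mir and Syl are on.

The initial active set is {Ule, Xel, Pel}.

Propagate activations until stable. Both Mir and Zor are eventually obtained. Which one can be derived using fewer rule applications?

Mir

Mir: Xel and Ule are on, so Mir activates (G7). [1 rule application]
Zor: Xel and Ule are on, so Mir activates (G7). Pel and Mir are on, so Tor activates (G2). Mir and Tor are on, so Syl activates (G5). G9: Mir and Syl on → Zor on. [4 rule applications]
Mir needs fewer.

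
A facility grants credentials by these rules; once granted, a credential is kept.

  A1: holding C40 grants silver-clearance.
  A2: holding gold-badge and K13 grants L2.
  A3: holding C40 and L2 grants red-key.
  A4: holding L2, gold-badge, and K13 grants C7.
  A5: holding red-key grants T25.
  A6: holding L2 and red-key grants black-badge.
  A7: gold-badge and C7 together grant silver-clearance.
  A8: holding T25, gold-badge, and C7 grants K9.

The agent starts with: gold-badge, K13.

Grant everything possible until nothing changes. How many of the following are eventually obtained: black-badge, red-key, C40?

black-badge would need L2 and red-key (A6), but red-key is never granted.
red-key would need C40 and L2 (A3), but C40 is never granted.
No rule produces C40, and it is not given.
None of the 3 are reached.

0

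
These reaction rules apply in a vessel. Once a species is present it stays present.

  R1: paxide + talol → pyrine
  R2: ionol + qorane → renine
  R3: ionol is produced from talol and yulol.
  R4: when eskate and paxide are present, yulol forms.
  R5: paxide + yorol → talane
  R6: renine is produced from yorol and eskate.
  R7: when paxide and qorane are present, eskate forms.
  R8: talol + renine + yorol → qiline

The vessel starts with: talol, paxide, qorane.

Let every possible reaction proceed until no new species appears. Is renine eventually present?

paxide and qorane present → eskate forms (R7).
eskate and paxide present → yulol forms (R4).
talol and yulol present → ionol forms (R3).
ionol and qorane present → renine forms (R2).

Yes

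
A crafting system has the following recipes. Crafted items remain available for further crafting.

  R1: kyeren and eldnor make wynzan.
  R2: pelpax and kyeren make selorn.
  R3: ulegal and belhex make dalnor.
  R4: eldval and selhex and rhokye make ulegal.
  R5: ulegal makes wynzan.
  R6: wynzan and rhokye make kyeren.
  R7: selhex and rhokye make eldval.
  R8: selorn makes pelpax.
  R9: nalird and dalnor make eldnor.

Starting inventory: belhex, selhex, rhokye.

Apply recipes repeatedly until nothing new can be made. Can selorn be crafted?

No

selorn would need pelpax and kyeren (R2), but pelpax is never obtained.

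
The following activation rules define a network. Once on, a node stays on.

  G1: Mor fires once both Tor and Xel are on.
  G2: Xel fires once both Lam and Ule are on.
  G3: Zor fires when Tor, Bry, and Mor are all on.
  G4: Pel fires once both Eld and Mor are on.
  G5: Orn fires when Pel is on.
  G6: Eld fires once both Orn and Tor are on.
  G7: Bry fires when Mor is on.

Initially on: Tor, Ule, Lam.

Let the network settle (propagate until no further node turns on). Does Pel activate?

Pel would need Eld and Mor (G4), but Eld never turns on.

No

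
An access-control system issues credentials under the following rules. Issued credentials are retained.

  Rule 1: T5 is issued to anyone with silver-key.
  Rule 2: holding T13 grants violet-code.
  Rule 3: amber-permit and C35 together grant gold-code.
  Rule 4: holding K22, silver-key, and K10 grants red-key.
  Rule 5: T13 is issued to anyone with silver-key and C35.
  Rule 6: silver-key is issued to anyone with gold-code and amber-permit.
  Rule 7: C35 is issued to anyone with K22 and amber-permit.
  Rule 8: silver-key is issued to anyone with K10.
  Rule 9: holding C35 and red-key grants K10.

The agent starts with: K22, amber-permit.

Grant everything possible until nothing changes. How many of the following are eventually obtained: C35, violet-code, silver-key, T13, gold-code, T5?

6

Holding K22 and amber-permit grants C35 (Rule 7).
Holding amber-permit and C35 grants gold-code (Rule 3).
Holding gold-code and amber-permit grants silver-key (Rule 6).
Holding silver-key and C35 grants T13 (Rule 5).
Holding silver-key grants T5 (Rule 1).
Holding T13 grants violet-code (Rule 2).
C35: reached.
violet-code: reached.
silver-key: reached.
T13: reached.
gold-code: reached.
T5: reached.
All 6 are reached.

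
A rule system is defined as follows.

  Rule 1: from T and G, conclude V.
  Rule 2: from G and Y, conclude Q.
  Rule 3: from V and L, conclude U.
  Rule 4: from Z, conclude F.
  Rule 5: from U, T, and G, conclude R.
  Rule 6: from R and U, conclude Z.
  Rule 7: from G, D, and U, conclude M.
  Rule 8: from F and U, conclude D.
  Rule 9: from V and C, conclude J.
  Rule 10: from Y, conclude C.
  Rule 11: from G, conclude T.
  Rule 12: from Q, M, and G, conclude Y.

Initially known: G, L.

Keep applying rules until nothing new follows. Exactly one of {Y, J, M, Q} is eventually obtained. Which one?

M

From G, Rule 11 gives T.
T and G hold, so V follows (Rule 1).
From V and L, Rule 3 gives U.
U, T, and G hold, so R follows (Rule 5).
From R and U, Rule 6 gives Z.
From Z, Rule 4 gives F.
F and U hold, so D follows (Rule 8).
G, D, and U hold, so M follows (Rule 7).
Y would need Q, M, and G (Rule 12), but Q is never established. J would need V and C (Rule 9), but C is never established. Q would need G and Y (Rule 2), but Y is never established.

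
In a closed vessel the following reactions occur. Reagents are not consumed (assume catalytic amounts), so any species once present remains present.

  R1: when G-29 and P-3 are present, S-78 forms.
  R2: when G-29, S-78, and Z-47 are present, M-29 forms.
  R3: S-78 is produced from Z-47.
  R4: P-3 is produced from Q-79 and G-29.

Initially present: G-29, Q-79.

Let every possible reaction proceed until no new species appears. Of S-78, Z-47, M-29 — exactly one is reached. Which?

Q-79 and G-29 present → P-3 forms (R4).
G-29 and P-3 present → S-78 forms (R1).
M-29 would need G-29, S-78, and Z-47 (R2), but Z-47 never forms. No rule produces Z-47, and it is not given.

S-78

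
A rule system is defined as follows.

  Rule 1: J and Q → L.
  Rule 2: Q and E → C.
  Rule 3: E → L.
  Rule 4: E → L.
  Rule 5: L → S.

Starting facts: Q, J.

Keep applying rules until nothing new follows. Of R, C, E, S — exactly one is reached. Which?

S

From J and Q, Rule 1 gives L.
From L, Rule 5 gives S.
No rule produces E, and it is not given. No rule produces R, and it is not given. C would need Q and E (Rule 2), but E is never established.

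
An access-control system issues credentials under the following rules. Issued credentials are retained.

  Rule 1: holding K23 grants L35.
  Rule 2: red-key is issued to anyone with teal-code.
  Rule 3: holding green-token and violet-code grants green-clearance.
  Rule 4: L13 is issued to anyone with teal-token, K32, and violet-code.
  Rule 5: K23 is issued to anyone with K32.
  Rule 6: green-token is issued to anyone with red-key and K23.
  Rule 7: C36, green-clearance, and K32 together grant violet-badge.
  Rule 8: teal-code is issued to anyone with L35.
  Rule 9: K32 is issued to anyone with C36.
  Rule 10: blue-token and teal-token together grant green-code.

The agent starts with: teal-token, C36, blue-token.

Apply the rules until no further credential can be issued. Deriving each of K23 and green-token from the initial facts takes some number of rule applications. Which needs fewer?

K23: Holding C36 grants K32 (Rule 9). Holding K32 grants K23 (Rule 5). [2 rule applications]
green-token: Holding C36 grants K32 (Rule 9). Holding K32 grants K23 (Rule 5). Holding K23 grants L35 (Rule 1). Holding L35 grants teal-code (Rule 8). Holding teal-code grants red-key (Rule 2). Holding red-key and K23 grants green-token (Rule 6). [6 rule applications]
K23 needs fewer.

K23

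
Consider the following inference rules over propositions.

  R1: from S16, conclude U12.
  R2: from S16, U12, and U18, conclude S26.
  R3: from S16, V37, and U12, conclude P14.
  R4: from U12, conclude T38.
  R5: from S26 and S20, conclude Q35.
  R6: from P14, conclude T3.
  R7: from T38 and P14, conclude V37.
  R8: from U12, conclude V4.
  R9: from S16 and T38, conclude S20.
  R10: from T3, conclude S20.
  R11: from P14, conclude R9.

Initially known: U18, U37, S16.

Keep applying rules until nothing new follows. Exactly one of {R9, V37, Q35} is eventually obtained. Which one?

S16 holds, so U12 follows (R1).
S16, U12, and U18 hold, so S26 follows (R2).
U12 holds, so T38 follows (R4).
From S16 and T38, R9 gives S20.
From S26 and S20, R5 gives Q35.
R9 would need P14 (R11), but P14 is never established. V37 would need T38 and P14 (R7), but P14 is never established.

Q35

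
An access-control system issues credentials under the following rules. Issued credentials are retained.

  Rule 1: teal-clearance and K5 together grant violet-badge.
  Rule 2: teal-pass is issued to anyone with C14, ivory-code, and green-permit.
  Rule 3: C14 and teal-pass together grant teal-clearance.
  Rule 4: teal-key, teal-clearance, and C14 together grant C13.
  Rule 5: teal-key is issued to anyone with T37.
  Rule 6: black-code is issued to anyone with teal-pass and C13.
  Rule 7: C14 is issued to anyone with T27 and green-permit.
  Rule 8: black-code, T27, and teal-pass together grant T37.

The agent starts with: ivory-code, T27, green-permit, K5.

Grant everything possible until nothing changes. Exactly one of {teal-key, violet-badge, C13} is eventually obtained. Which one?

Holding T27 and green-permit grants C14 (Rule 7).
Holding C14, ivory-code, and green-permit grants teal-pass (Rule 2).
Holding C14 and teal-pass grants teal-clearance (Rule 3).
Holding teal-clearance and K5 grants violet-badge (Rule 1).
teal-key would need T37 (Rule 5), but T37 is never granted. C13 would need teal-key, teal-clearance, and C14 (Rule 4), but teal-key is never granted.

violet-badge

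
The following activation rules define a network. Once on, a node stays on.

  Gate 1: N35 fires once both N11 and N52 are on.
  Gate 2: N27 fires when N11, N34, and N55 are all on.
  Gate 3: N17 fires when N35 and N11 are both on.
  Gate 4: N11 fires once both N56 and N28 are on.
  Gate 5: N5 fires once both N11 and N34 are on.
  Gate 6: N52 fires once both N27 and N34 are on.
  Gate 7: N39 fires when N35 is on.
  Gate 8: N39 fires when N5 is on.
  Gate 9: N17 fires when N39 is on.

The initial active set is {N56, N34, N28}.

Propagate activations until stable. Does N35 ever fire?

N35 would need N11 and N52 (Gate 1), but N52 never turns on.

No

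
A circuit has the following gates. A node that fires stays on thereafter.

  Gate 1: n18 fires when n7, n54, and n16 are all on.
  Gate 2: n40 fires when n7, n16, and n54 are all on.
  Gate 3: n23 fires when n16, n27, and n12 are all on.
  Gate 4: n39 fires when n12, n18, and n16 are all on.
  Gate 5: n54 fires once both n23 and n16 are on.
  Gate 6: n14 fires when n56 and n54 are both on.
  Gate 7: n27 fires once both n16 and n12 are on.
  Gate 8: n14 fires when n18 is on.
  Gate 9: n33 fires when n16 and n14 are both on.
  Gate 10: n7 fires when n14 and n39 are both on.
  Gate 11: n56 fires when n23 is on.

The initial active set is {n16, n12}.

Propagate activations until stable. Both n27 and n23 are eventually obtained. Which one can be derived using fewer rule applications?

n27

n27: n16 and n12 are on, so n27 fires (Gate 7). [1 rule application]
n23: n16 and n12 are on, so n27 fires (Gate 7). n16, n27, and n12 are on, so n23 fires (Gate 3). [2 rule applications]
n27 needs fewer.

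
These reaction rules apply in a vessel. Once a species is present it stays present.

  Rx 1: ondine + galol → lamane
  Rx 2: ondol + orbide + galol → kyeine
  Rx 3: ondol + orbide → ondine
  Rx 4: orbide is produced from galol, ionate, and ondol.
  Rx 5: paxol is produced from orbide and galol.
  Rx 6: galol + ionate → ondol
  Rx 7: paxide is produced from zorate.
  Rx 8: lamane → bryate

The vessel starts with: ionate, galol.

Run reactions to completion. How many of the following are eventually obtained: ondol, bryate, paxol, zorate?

3

galol and ionate present → ondol forms (Rx 6).
galol, ionate, and ondol present → orbide forms (Rx 4).
orbide and galol present → paxol forms (Rx 5).
ondol and orbide present → ondine forms (Rx 3).
ondine and galol present → lamane forms (Rx 1).
lamane present → bryate forms (Rx 8).
ondol: reached.
bryate: reached.
paxol: reached.
No rule produces zorate, and it is not given.
Reached: ondol, bryate, and paxol — 3 of the 4.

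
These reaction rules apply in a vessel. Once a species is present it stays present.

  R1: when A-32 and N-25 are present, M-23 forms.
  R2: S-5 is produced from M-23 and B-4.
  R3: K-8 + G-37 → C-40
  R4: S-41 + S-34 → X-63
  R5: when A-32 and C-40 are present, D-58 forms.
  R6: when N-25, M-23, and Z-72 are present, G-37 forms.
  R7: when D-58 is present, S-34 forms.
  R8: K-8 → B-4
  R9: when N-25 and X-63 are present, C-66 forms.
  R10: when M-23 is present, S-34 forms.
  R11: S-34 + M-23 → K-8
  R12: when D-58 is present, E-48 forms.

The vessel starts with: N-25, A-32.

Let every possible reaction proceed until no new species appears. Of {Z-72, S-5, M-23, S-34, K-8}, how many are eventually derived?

4

A-32 and N-25 present → M-23 forms (R1).
M-23 present → S-34 forms (R10).
S-34 and M-23 present → K-8 forms (R11).
K-8 present → B-4 forms (R8).
M-23 and B-4 present → S-5 forms (R2).
No rule produces Z-72, and it is not given.
S-5: reached.
M-23: reached.
S-34: reached.
K-8: reached.
Reached: S-5, M-23, S-34, and K-8 — 4 of the 5.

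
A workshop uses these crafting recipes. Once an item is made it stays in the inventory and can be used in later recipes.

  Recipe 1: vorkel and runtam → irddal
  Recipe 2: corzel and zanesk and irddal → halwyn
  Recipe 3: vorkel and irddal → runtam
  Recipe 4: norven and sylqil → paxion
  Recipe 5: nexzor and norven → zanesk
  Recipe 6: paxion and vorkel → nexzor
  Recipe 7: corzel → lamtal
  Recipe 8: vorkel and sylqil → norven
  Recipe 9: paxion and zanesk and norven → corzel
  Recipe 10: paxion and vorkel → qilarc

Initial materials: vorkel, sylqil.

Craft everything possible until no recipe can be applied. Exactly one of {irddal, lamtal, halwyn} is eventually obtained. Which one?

Using Recipe 8, vorkel and sylqil make norven.
Using Recipe 4, norven and sylqil make paxion.
Using Recipe 6, paxion and vorkel make nexzor.
Using Recipe 5, nexzor and norven make zanesk.
paxion and zanesk and norven → corzel (Recipe 9).
corzel → lamtal (Recipe 7).
irddal would need vorkel and runtam (Recipe 1), but runtam is never obtained. halwyn would need corzel, zanesk, and irddal (Recipe 2), but irddal is never obtained.

lamtal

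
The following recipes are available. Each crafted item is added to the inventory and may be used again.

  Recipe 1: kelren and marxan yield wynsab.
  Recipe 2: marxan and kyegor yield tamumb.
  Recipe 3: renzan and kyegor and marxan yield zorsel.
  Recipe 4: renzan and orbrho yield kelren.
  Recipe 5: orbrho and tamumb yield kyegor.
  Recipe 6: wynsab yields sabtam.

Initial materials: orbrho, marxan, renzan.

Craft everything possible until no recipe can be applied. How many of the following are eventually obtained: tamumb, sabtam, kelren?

renzan and orbrho → kelren (Recipe 4).
kelren and marxan → wynsab (Recipe 1).
Using Recipe 6, wynsab makes sabtam.
tamumb would need marxan and kyegor (Recipe 2), but kyegor is never obtained.
sabtam: reached.
kelren: reached.
Reached: sabtam and kelren — 2 of the 3.

2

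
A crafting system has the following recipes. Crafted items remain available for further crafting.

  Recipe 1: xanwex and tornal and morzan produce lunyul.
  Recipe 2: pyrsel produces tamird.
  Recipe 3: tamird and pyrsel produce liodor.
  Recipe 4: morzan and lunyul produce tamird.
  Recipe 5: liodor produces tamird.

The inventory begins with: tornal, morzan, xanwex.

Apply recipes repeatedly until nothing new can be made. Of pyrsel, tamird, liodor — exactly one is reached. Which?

tamird

Using Recipe 1, xanwex, tornal, and morzan make lunyul.
morzan and lunyul → tamird (Recipe 4).
liodor would need tamird and pyrsel (Recipe 3), but pyrsel is never obtained. No rule produces pyrsel, and it is not given.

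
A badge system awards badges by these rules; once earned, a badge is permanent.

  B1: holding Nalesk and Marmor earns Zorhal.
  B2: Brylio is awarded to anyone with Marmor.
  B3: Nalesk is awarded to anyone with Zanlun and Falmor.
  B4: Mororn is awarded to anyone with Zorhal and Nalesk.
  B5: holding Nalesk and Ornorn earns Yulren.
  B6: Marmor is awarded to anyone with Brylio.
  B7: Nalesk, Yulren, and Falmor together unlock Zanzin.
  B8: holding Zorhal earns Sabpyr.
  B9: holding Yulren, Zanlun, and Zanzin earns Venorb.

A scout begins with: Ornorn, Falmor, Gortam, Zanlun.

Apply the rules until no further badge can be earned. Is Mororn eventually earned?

Mororn would need Zorhal and Nalesk (B4), but Zorhal is never earned.

No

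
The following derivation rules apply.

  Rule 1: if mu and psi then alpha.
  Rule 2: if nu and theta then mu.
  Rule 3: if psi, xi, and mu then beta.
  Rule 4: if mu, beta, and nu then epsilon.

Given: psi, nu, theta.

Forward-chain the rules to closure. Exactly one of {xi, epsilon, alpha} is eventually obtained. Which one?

alpha

From nu and theta, Rule 2 gives mu.
mu and psi hold, so alpha follows (Rule 1).
epsilon would need mu, beta, and nu (Rule 4), but beta is never established. No rule produces xi, and it is not given.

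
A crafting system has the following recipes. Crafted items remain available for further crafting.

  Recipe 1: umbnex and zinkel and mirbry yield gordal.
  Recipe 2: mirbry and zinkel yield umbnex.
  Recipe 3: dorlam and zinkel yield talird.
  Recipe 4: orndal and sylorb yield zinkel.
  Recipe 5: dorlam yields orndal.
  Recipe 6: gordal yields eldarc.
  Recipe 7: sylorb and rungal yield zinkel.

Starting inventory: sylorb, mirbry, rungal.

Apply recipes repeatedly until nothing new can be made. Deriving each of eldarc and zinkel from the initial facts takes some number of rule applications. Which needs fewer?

zinkel

zinkel: Using Recipe 7, sylorb and rungal make zinkel. [1 rule application]
eldarc: Using Recipe 7, sylorb and rungal make zinkel. Using Recipe 2, mirbry and zinkel make umbnex. Using Recipe 1, umbnex, zinkel, and mirbry make gordal. Using Recipe 6, gordal makes eldarc. [4 rule applications]
zinkel needs fewer.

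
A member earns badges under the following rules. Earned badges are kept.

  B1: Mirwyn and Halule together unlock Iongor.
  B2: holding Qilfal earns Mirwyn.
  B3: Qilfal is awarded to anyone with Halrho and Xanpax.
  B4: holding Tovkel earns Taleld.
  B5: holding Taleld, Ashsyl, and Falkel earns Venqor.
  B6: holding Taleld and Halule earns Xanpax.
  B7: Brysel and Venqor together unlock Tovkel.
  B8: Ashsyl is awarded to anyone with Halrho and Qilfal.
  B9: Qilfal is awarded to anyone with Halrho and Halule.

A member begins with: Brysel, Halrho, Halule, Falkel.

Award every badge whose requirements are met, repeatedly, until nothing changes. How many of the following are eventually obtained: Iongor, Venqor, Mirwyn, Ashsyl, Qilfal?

With Halrho and Halule, Qilfal is earned (B9).
With Qilfal, Mirwyn is earned (B2).
With Halrho and Qilfal, Ashsyl is earned (B8).
With Mirwyn and Halule, Iongor is earned (B1).
Iongor: reached.
Venqor would need Taleld, Ashsyl, and Falkel (B5), but Taleld is never earned.
Mirwyn: reached.
Ashsyl: reached.
Qilfal: reached.
Reached: Iongor, Mirwyn, Ashsyl, and Qilfal — 4 of the 5.

4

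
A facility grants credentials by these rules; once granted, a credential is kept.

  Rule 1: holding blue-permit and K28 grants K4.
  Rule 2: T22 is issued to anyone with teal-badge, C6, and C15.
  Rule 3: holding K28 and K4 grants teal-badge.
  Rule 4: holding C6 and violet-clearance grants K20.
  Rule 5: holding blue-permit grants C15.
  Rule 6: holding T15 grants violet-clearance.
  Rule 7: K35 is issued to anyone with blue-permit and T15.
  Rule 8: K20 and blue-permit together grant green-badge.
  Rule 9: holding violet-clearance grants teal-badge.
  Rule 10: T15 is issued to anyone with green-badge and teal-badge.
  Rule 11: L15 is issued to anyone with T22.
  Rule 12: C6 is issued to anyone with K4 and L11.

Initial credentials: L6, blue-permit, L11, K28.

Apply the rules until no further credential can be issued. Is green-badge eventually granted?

No

green-badge would need K20 and blue-permit (Rule 8), but K20 is never granted.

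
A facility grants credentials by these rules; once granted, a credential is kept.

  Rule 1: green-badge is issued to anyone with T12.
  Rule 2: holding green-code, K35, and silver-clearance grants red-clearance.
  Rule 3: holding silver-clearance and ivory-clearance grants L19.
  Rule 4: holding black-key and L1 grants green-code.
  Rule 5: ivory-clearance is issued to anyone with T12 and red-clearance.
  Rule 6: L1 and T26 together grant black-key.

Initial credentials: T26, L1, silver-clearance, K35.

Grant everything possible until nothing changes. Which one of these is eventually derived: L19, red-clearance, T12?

red-clearance

Holding L1 and T26 grants black-key (Rule 6).
Holding black-key and L1 grants green-code (Rule 4).
Holding green-code, K35, and silver-clearance grants red-clearance (Rule 2).
L19 would need silver-clearance and ivory-clearance (Rule 3), but ivory-clearance is never granted. No rule produces T12, and it is not given.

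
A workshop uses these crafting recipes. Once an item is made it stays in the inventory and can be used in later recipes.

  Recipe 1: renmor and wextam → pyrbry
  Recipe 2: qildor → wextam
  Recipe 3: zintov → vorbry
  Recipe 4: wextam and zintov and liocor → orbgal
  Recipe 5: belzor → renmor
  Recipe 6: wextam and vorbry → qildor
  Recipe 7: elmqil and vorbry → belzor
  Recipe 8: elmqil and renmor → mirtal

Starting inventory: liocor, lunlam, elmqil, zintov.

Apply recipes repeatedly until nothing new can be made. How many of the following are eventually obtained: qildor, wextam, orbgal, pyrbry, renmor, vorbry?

2

zintov → vorbry (Recipe 3).
elmqil and vorbry → belzor (Recipe 7).
Using Recipe 5, belzor makes renmor.
qildor would need wextam and vorbry (Recipe 6), but wextam is never obtained.
wextam would need qildor (Recipe 2), but qildor is never obtained.
orbgal would need wextam, zintov, and liocor (Recipe 4), but wextam is never obtained.
pyrbry would need renmor and wextam (Recipe 1), but wextam is never obtained.
renmor: reached.
vorbry: reached.
Reached: renmor and vorbry — 2 of the 6.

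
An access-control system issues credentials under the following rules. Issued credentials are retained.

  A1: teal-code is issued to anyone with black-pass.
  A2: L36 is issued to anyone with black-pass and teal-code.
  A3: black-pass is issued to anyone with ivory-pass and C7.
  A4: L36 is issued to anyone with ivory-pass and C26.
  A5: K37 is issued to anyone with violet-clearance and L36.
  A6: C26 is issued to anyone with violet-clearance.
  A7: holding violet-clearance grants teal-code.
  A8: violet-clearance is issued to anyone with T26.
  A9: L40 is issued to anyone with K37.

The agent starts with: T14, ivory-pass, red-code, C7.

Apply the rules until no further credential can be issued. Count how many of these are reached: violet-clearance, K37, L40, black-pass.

1

Holding ivory-pass and C7 grants black-pass (A3).
violet-clearance would need T26 (A8), but T26 is never granted.
K37 would need violet-clearance and L36 (A5), but violet-clearance is never granted.
L40 would need K37 (A9), but K37 is never granted.
black-pass: reached.
Reached: black-pass — 1 of the 4.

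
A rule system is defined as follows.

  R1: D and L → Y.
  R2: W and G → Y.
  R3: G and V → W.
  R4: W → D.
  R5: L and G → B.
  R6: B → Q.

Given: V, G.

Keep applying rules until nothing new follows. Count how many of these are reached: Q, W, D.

G and V hold, so W follows (R3).
W holds, so D follows (R4).
Q would need B (R6), but B is never established.
W: reached.
D: reached.
Reached: W and D — 2 of the 3.

2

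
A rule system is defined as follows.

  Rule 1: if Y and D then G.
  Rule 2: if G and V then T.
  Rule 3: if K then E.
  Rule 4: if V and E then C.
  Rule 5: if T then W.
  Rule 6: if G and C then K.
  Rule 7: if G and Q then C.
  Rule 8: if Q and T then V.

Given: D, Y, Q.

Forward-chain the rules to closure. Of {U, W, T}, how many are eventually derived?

No rule produces U, and it is not given.
W would need T (Rule 5), but T is never established.
T would need G and V (Rule 2), but V is never established.
None of the 3 are reached.

0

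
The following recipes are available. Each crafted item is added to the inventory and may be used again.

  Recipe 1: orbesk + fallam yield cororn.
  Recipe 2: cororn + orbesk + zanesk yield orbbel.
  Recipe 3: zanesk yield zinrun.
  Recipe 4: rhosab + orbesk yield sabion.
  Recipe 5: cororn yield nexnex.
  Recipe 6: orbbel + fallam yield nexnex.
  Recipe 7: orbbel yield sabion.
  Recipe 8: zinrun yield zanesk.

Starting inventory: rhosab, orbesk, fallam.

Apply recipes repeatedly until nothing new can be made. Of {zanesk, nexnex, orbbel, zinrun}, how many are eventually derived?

orbesk + fallam → cororn (Recipe 1).
cororn → nexnex (Recipe 5).
zanesk would need zinrun (Recipe 8), but zinrun is never obtained.
nexnex: reached.
orbbel would need cororn, orbesk, and zanesk (Recipe 2), but zanesk is never obtained.
zinrun would need zanesk (Recipe 3), but zanesk is never obtained.
Reached: nexnex — 1 of the 4.

1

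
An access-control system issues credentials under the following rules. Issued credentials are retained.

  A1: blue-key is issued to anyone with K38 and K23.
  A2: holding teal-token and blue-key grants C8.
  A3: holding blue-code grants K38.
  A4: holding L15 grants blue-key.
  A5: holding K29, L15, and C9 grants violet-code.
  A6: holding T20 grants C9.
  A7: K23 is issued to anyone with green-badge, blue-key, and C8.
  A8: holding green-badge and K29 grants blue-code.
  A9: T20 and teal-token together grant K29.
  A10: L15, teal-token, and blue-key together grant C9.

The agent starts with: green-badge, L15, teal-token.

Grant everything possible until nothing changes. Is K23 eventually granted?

Holding L15 grants blue-key (A4).
Holding teal-token and blue-key grants C8 (A2).
Holding green-badge, blue-key, and C8 grants K23 (A7).

Yes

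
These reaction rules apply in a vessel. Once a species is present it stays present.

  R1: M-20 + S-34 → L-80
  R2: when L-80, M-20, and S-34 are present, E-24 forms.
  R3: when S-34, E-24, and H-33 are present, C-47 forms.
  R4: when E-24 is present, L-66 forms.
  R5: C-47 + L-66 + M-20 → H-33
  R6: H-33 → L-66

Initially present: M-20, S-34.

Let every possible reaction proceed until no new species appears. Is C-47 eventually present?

No

C-47 would need S-34, E-24, and H-33 (R3), but H-33 never forms.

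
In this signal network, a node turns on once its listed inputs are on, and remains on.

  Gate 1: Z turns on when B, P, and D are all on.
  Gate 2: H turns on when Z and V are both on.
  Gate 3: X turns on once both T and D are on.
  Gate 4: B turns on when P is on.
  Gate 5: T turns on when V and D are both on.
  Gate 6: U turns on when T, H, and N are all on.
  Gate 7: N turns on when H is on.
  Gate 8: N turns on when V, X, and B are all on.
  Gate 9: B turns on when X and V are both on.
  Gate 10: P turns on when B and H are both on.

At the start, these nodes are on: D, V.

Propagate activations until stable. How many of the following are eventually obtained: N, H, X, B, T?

4

Gate 5: V and D on → T on.
Gate 3: T and D on → X on.
Gate 9: X and V on → B on.
V, X, and B are on, so N turns on (Gate 8).
N: reached.
H would need Z and V (Gate 2), but Z never turns on.
X: reached.
B: reached.
T: reached.
Reached: N, X, B, and T — 4 of the 5.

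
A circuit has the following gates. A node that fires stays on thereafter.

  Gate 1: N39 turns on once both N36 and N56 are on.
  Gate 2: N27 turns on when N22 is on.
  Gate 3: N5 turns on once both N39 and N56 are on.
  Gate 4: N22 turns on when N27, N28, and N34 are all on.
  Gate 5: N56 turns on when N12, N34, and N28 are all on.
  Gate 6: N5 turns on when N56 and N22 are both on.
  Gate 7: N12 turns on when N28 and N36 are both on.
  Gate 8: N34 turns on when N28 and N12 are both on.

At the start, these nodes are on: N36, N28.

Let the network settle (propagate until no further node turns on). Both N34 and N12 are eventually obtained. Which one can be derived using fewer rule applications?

N12

N12: Gate 7: N28 and N36 on → N12 on. [1 rule application]
N34: Gate 7: N28 and N36 on → N12 on. N28 and N12 are on, so N34 turns on (Gate 8). [2 rule applications]
N12 needs fewer.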